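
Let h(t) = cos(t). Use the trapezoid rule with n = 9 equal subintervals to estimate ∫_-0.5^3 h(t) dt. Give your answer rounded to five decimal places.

0.61271

Δt = (3 − (-0.5))/9 = 7/18.
h(-0.5) ≈ 0.87758, h(-1/9) ≈ 0.99383, h(5/18) ≈ 0.96167, h(2/3) ≈ 0.78589, h(19/18) ≈ 0.49274, h(13/9) ≈ 0.12602, h(11/6) ≈ -0.25953, h(20/9) ≈ -0.60632, h(47/18) ≈ -0.86256, h(3) ≈ -0.98999.
T_9 = (Δt/2)·[h(t_0) + 2h(t_1) + ... + 2h(t_{8}) + h(t_9)].
Sum ≈ 0.61271.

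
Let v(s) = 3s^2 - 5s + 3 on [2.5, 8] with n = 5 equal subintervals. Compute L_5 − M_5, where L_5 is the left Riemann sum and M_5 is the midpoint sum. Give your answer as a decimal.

L_5 = 291.665.
M_5 = 366.83625.
L_5 − M_5 = -75.17125.

-75.17125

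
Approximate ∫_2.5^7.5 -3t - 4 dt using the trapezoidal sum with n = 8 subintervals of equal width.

-95

Δt = (7.5 − 2.5)/8 = 0.625.
f(2.5) = -11.5, f(3.125) = -13.375, f(3.75) = -15.25, f(4.375) = -17.125, f(5) = -19, f(5.625) = -20.875, f(6.25) = -22.75, f(6.875) = -24.625, f(7.5) = -26.5.
T_8 = (Δt/2)·[f(t_0) + 2f(t_1) + ... + 2f(t_{7}) + f(t_8)].
Sum = -95.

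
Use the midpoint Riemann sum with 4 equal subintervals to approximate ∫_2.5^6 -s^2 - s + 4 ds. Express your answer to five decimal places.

-67.44336

Δs = (6 − 2.5)/4 = 0.875.
Midpoints: 2.9375, 3.8125, 4.6875, 5.5625.
f(2.9375) = -7.56640625, f(3.8125) = -14.34765625, f(4.6875) = -22.66015625, f(5.5625) = -32.50390625.
Sum = Δs · [f(2.9375) + f(3.8125) + f(4.6875) + f(5.5625)].
Sum ≈ -67.44336.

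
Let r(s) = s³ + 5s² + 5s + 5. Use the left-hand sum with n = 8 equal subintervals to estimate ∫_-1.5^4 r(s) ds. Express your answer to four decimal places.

Δs = (4 − (-1.5))/8 = 0.6875.
Left endpoints: -1.5, -0.8125, -0.125, 0.5625, 1.25, 1.9375, 2.625, 3.3125.
r(-1.5) = 5.375, r(-0.8125) = 15163/4096, r(-0.125) = 2279/512, r(0.5625) = 39209/4096, r(1.25) = 21.015625, r(1.9375) = 166831/4096, r(2.625) = 36181/512, r(3.3125) = 461917/4096.
Sum = Δs · [r(-1.5) + r(-0.8125) + r(-0.125) + ...].
Sum ≈ 184.4460.

184.4460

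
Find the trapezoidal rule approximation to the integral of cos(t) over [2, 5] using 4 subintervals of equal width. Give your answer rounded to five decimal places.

Δt = (5 − 2)/4 = 0.75.
f(2) ≈ -0.41615, f(2.75) ≈ -0.92430, f(3.5) ≈ -0.93646, f(4.25) ≈ -0.44609, f(5) ≈ 0.28366.
T_4 = (Δt/2)·[f(t_0) + 2f(t_1) + 2f(t_2) + 2f(t_3) + f(t_4)].
Sum ≈ -1.77982.

-1.77982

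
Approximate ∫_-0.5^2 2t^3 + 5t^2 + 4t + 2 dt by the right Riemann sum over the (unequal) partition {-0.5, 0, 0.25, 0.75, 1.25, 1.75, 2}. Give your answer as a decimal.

Subinterval widths: 0.5, 0.25, 0.5, 0.5, 0.5, 0.25.
Right endpoints: 0, 0.25, 0.75, 1.25, 1.75, 2.
f(0) = 2, f(0.25) = 3.34375, f(0.75) = 8.65625, f(1.25) = 18.71875, f(1.75) = 35.03125, f(2) = 46.
Sum = Σ Δt_i · f(t_i).
Sum = 44.5390625.

44.5390625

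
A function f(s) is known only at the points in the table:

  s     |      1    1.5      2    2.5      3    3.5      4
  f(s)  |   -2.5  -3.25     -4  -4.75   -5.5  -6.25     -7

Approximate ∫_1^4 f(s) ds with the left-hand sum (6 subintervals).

-13.125

Δs = 0.5.
Sum = 0.5·[(-2.5) + (-3.25) + (-4) + (-4.75) + (-5.5) + (-6.25)] = -13.125.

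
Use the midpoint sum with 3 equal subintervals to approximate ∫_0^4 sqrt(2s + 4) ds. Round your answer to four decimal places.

11.2051

Δs = (4 − 0)/3 = 4/3.
Midpoints: 2/3, 2, 10/3.
f(2/3) ≈ 2.3094, f(2) ≈ 2.8284, f(10/3) ≈ 3.2660.
Sum = Δs · [f(2/3) + f(2) + f(10/3)].
Sum ≈ 11.2051.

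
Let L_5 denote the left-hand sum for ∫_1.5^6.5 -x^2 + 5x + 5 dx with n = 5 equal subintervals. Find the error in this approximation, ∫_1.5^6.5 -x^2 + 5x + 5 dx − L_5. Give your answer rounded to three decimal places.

Exact integral: ∫_1.5^6.5 f(x) dx ≈ 34.58333.
L_5 = 41.25.
Error ≈ 34.58333 − 41.25 ≈ -6.667.

-6.667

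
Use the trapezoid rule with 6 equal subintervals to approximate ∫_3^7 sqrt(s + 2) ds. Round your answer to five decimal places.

Δs = (7 − 3)/6 = 2/3.
f(3) ≈ 2.23607, f(11/3) ≈ 2.38048, f(13/3) ≈ 2.51661, f(5) ≈ 2.64575, f(17/3) ≈ 2.76887, f(19/3) ≈ 2.88675, f(7) ≈ 3.00000.
T_6 = (Δs/2)·[f(s_0) + 2f(s_1) + ... + 2f(s_{5}) + f(s_6)].
Sum ≈ 10.54433.

10.54433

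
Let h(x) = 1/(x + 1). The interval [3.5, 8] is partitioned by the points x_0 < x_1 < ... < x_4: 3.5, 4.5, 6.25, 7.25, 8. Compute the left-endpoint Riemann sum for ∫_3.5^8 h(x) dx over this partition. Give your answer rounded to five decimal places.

0.76924

Subinterval widths: 1, 1.75, 1, 0.75.
Left endpoints: 3.5, 4.5, 6.25, 7.25.
h(3.5) = 2/9, h(4.5) = 2/11, h(6.25) = 4/29, h(7.25) = 4/33.
Sum = Σ Δx_i · h(x_i).
Sum ≈ 0.76924.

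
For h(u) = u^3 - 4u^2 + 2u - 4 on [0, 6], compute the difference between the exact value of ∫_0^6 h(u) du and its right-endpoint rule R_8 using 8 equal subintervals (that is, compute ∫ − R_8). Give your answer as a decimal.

-34.3125

Exact integral: ∫_0^6 h(u) du = 48.
R_8 = 82.3125.
Error = 48 − 82.3125 = -34.3125.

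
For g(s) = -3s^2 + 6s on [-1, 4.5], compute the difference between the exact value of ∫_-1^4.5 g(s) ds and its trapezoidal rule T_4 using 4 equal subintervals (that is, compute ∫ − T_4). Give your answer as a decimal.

5.19921875

Exact integral: ∫_-1^4.5 g(s) ds = -34.375.
T_4 = -39.57421875.
Error = -34.375 − (-39.57421875) = 5.19921875.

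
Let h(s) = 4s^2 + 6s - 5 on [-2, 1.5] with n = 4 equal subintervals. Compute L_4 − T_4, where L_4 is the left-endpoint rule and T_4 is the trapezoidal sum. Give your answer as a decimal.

-6.125

L_4 = -11.921875.
T_4 = -5.796875.
L_4 − T_4 = -6.125.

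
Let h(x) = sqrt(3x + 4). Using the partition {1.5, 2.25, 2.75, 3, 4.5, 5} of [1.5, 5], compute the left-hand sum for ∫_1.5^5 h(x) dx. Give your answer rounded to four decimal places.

Subinterval widths: 0.75, 0.5, 0.25, 1.5, 0.5.
Left endpoints: 1.5, 2.25, 2.75, 3, 4.5.
h(1.5) ≈ 2.9155, h(2.25) ≈ 3.2787, h(2.75) ≈ 3.5000, h(3) ≈ 3.6056, h(4.5) ≈ 4.1833.
Sum = Σ Δx_i · h(x_i).
Sum ≈ 12.2009.

12.2009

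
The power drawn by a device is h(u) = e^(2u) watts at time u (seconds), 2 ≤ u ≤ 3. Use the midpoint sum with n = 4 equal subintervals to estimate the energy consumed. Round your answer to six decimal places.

172.611656

Δu = (3 − 2)/4 = 0.25.
Midpoints: 2.125, 2.375, 2.625, 2.875.
h(2.125) ≈ 70.105412, h(2.375) ≈ 115.584285, h(2.625) ≈ 190.566268, h(2.875) ≈ 314.190660.
Sum = Δu · [h(2.125) + h(2.375) + h(2.625) + h(2.875)].
Sum ≈ 172.611656.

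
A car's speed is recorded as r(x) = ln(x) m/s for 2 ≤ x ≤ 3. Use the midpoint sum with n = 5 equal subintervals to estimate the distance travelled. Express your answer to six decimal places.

Δx = (3 − 2)/5 = 0.2.
Midpoints: 2.1, 2.3, 2.5, 2.7, 2.9.
r(2.1) ≈ 0.741937, r(2.3) ≈ 0.832909, r(2.5) ≈ 0.916291, r(2.7) ≈ 0.993252, r(2.9) ≈ 1.064711.
Sum = Δx · [r(2.1) + r(2.3) + r(2.5) + r(2.7) + r(2.9)].
Sum ≈ 0.909820.

0.909820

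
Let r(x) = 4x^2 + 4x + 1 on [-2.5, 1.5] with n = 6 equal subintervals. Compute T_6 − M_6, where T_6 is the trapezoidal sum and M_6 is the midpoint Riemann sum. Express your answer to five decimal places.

1.77778

T_6 ≈ 22.5185185.
M_6 ≈ 20.7407407.
T_6 − M_6 ≈ 1.77778.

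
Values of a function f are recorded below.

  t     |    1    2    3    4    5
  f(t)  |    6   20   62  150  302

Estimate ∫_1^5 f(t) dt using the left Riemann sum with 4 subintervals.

Δt = 1.
Sum = 1·[6 + 20 + 62 + 150] = 238.

238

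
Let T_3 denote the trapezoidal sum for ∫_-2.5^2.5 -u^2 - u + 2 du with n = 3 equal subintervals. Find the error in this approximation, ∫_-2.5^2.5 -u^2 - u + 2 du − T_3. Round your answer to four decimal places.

2.3148

Exact integral: ∫_-2.5^2.5 f(u) du ≈ -0.416667.
T_3 ≈ -2.731481.
Error ≈ -0.416667 − (-2.731481) ≈ 2.3148.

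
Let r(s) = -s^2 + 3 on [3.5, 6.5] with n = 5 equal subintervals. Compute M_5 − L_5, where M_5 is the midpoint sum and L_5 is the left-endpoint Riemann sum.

-8.73

M_5 = -68.16.
L_5 = -59.43.
M_5 − L_5 = -8.73.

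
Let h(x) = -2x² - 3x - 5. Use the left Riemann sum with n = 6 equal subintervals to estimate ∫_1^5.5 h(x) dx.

-150.46875

Δx = (5.5 − 1)/6 = 0.75.
Left endpoints: 1, 1.75, 2.5, 3.25, 4, 4.75.
h(1) = -10, h(1.75) = -16.375, h(2.5) = -25, h(3.25) = -35.875, h(4) = -49, h(4.75) = -64.375.
Sum = Δx · [h(1) + h(1.75) + h(2.5) + ...].
Sum = -150.46875.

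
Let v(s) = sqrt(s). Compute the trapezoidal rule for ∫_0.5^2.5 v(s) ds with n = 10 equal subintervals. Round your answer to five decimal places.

2.39823

Δs = (2.5 − 0.5)/10 = 0.2.
v(0.5) ≈ 0.70711, v(0.7) ≈ 0.83666, v(0.9) ≈ 0.94868, v(1.1) ≈ 1.04881, v(1.3) ≈ 1.14018, v(1.5) ≈ 1.22474, v(1.7) ≈ 1.30384, v(1.9) ≈ 1.37840, v(2.1) ≈ 1.44914, v(2.3) ≈ 1.51658, v(2.5) ≈ 1.58114.
T_10 = (Δs/2)·[v(s_0) + 2v(s_1) + ... + 2v(s_{9}) + v(s_10)].
Sum ≈ 2.39823.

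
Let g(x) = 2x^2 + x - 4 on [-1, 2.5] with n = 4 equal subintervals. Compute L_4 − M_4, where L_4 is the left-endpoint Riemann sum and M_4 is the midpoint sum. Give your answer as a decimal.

-4.78515625

L_4 = -5.5234375.
M_4 = -0.73828125.
L_4 − M_4 = -4.78515625.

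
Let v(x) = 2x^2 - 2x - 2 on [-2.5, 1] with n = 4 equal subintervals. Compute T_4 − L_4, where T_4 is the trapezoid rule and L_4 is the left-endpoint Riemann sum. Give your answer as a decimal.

T_4 = 10.2265625.
L_4 = 17.8828125.
T_4 − L_4 = -7.65625.

-7.65625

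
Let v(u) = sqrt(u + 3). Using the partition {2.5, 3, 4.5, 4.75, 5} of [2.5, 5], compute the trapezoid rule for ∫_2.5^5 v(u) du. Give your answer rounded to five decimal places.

6.48160

Subinterval widths: 0.5, 1.5, 0.25, 0.25.
v(2.5) ≈ 2.34521, v(3) ≈ 2.44949, v(4.5) ≈ 2.73861, v(4.75) ≈ 2.78388, v(5) ≈ 2.82843.
On each subinterval the trapezoid contributes (Δu_i/2)·[v(u_{i-1}) + v(u_i)].
Sum ≈ 6.48160.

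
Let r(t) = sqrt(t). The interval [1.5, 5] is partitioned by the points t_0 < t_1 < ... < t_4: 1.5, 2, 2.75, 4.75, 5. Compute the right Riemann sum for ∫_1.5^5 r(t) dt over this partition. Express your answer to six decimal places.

Subinterval widths: 0.5, 0.75, 2, 0.25.
Right endpoints: 2, 2.75, 4.75, 5.
r(2) ≈ 1.414214, r(2.75) ≈ 1.658312, r(4.75) ≈ 2.179449, r(5) ≈ 2.236068.
Sum = Σ Δt_i · r(t_i).
Sum ≈ 6.868757.

6.868757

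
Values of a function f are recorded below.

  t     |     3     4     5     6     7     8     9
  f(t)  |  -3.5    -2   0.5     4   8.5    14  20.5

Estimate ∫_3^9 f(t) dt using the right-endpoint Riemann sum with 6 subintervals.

45.5

Δt = 1.
Sum = 1·[(-2) + 0.5 + 4 + 8.5 + 14 + 20.5] = 45.5.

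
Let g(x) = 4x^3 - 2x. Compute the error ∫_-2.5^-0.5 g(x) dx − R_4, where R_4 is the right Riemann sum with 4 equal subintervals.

Exact integral: ∫_-2.5^-0.5 g(x) dx = -33.
R_4 = -20.
Error = -33 − (-20) = -13.

-13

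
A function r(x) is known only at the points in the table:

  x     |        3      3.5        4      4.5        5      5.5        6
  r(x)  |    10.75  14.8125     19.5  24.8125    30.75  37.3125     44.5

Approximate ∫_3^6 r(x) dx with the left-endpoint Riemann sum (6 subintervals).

Δx = 0.5.
Sum = 0.5·[10.75 + 14.8125 + 19.5 + 24.8125 + 30.75 + 37.3125] = 68.96875.

68.96875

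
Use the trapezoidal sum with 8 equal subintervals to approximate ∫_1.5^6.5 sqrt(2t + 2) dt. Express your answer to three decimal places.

15.632

Δt = (6.5 − 1.5)/8 = 0.625.
f(1.5) ≈ 2.236, f(2.125) ≈ 2.500, f(2.75) ≈ 2.739, f(3.375) ≈ 2.958, f(4) ≈ 3.162, f(4.625) ≈ 3.354, f(5.25) ≈ 3.536, f(5.875) ≈ 3.708, f(6.5) ≈ 3.873.
T_8 = (Δt/2)·[f(t_0) + 2f(t_1) + ... + 2f(t_{7}) + f(t_8)].
Sum ≈ 15.632.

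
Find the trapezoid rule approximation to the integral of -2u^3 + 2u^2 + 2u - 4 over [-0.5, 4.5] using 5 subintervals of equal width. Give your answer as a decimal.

-152.5

Δu = (4.5 − (-0.5))/5 = 1.
f(-0.5) = -4.25, f(0.5) = -2.75, f(1.5) = -3.25, f(2.5) = -17.75, f(3.5) = -58.25, f(4.5) = -136.75.
T_5 = (Δu/2)·[f(u_0) + 2f(u_1) + ... + 2f(u_{4}) + f(u_5)].
Sum = -152.5.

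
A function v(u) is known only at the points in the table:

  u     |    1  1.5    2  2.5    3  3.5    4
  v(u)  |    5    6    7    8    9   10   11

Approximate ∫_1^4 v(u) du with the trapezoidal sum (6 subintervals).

Δu = 0.5.
T_6 = (0.5/2)·[5 + 2·6 + 2·7 + 2·8 + 2·9 + 2·10 + 11] = 24.

24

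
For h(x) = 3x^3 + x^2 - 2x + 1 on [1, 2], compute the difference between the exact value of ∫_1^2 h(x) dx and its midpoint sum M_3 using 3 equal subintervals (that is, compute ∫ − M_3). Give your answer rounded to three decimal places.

0.134

Exact integral: ∫_1^2 h(x) dx ≈ 11.58333.
M_3 ≈ 11.44907.
Error ≈ 11.58333 − 11.44907 ≈ 0.134.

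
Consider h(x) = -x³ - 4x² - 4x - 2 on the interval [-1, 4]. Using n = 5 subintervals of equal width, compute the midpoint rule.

Δx = (4 − (-1))/5 = 1.
Midpoints: -0.5, 0.5, 1.5, 2.5, 3.5.
h(-0.5) = -0.875, h(0.5) = -5.125, h(1.5) = -20.375, h(2.5) = -52.625, h(3.5) = -107.875.
Sum = Δx · [h(-0.5) + h(0.5) + h(1.5) + h(2.5) + h(3.5)].
Sum = -186.875.

-186.875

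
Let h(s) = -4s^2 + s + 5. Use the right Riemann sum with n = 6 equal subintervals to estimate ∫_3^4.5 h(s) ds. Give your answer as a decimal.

Δs = (4.5 − 3)/6 = 0.25.
Right endpoints: 3.25, 3.5, 3.75, 4, 4.25, 4.5.
h(3.25) = -34, h(3.5) = -40.5, h(3.75) = -47.5, h(4) = -55, h(4.25) = -63, h(4.5) = -71.5.
Sum = Δs · [h(3.25) + h(3.5) + h(3.75) + ...].
Sum = -77.875.

-77.875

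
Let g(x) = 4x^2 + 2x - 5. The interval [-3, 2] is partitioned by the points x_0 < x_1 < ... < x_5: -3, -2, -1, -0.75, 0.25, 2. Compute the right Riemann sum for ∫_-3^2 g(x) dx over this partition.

24.9375

Subinterval widths: 1, 1, 0.25, 1, 1.75.
Right endpoints: -2, -1, -0.75, 0.25, 2.
g(-2) = 7, g(-1) = -3, g(-0.75) = -4.25, g(0.25) = -4.25, g(2) = 15.
Sum = Σ Δx_i · g(x_i).
Sum = 24.9375.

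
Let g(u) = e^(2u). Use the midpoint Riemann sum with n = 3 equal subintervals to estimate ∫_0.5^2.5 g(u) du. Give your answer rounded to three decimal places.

67.719

Δu = (2.5 − 0.5)/3 = 2/3.
Midpoints: 5/6, 1.5, 13/6.
g(5/6) ≈ 5.294, g(1.5) ≈ 20.086, g(13/6) ≈ 76.198.
Sum = Δu · [g(5/6) + g(1.5) + g(13/6)].
Sum ≈ 67.719.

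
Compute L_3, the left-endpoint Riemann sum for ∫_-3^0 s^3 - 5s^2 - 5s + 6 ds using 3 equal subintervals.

Δs = (0 − (-3))/3 = 1.
Left endpoints: -3, -2, -1.
f(-3) = -51, f(-2) = -12, f(-1) = 5.
Sum = Δs · [f(-3) + f(-2) + f(-1)].
Sum = -58.

-58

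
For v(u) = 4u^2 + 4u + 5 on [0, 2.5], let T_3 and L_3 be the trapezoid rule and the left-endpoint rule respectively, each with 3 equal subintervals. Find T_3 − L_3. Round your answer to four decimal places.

T_3 ≈ 46.990741.
L_3 ≈ 32.407407.
T_3 − L_3 ≈ 14.5833.

14.5833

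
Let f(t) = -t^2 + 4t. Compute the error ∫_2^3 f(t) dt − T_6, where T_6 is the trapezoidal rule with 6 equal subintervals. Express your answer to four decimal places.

0.0046

Exact integral: ∫_2^3 f(t) dt ≈ 3.666667.
T_6 ≈ 3.662037.
Error ≈ 3.666667 − 3.662037 ≈ 0.0046.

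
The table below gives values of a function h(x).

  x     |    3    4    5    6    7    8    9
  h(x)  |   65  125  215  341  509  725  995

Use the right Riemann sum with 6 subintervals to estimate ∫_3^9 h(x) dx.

2910

Δx = 1.
Sum = 1·[125 + 215 + 341 + 509 + 725 + 995] = 2910.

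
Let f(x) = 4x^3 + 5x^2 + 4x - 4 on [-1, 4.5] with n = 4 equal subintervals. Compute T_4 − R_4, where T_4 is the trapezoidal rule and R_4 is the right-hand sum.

T_4 = 624.1640625.
R_4 = 958.8046875.
T_4 − R_4 = -334.640625.

-334.640625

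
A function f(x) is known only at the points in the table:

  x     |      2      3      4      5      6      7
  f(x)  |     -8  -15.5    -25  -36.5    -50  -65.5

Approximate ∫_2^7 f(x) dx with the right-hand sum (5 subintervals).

Δx = 1.
Sum = 1·[(-15.5) + (-25) + (-36.5) + (-50) + (-65.5)] = -192.5.

-192.5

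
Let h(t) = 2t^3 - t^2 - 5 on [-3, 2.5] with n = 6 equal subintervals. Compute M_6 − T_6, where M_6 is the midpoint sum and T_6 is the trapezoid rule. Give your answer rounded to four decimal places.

2.8885

M_6 ≈ -61.714265.
T_6 ≈ -64.602720.
M_6 − T_6 ≈ 2.8885.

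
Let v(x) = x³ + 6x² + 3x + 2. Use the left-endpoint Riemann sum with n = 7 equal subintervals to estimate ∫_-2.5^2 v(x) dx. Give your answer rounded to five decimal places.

Δx = (2 − (-2.5))/7 = 9/14.
Left endpoints: -2.5, -13/7, -17/14, -4/7, 1/14, 5/7, 19/14.
v(-2.5) = 16.375, v(-13/7) = 3676/343, v(-17/14) = 14855/2744, v(-4/7) = 706/343, v(1/14) = 6161/2744, v(5/7) = 2596/343, v(19/14) = 53843/2744.
Sum = Δx · [v(-2.5) + v(-13/7) + v(-17/14) + ...].
Sum ≈ 41.14286.

41.14286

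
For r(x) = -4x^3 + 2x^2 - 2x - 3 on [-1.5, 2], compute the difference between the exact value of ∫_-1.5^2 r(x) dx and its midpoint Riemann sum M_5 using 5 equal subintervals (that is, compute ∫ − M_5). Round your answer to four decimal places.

Exact integral: ∫_-1.5^2 r(x) dx ≈ -15.604167.
M_5 = -15.46125.
Error ≈ -15.604167 − (-15.46125) ≈ -0.1429.

-0.1429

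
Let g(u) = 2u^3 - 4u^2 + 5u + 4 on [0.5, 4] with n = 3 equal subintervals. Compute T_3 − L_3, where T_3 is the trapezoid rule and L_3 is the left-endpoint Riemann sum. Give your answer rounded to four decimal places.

T_3 ≈ 103.719907.
L_3 ≈ 55.740741.
T_3 − L_3 ≈ 47.9792.

47.9792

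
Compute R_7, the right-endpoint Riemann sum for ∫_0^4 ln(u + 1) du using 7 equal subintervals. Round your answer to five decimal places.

4.48553

Δu = (4 − 0)/7 = 4/7.
Right endpoints: 4/7, 8/7, 12/7, 16/7, 20/7, 24/7, 4.
f(4/7) ≈ 0.45199, f(8/7) ≈ 0.76214, f(12/7) ≈ 0.99853, f(16/7) ≈ 1.18958, f(20/7) ≈ 1.34993, f(24/7) ≈ 1.48808, f(4) ≈ 1.60944.
Sum = Δu · [f(4/7) + f(8/7) + f(12/7) + ...].
Sum ≈ 4.48553.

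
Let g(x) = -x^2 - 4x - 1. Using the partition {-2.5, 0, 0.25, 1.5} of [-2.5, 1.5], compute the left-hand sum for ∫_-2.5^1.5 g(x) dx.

4.046875

Subinterval widths: 2.5, 0.25, 1.25.
Left endpoints: -2.5, 0, 0.25.
g(-2.5) = 2.75, g(0) = -1, g(0.25) = -2.0625.
Sum = Σ Δx_i · g(x_i).
Sum = 4.046875.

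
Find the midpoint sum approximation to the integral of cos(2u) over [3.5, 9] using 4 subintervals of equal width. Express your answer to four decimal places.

Δu = (9 − 3.5)/4 = 1.375.
Midpoints: 4.1875, 5.5625, 6.9375, 8.3125.
f(4.1875) ≈ -0.4978, f(5.5625) ≈ 0.1291, f(6.9375) ≈ 0.2592, f(8.3125) ≈ -0.6082.
Sum = Δu · [f(4.1875) + f(5.5625) + f(6.9375) + f(8.3125)].
Sum ≈ -0.9868.

-0.9868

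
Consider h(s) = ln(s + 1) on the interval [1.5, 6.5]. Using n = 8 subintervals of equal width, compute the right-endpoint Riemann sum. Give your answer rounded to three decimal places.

Δs = (6.5 − 1.5)/8 = 0.625.
Right endpoints: 2.125, 2.75, 3.375, 4, 4.625, 5.25, 5.875, 6.5.
h(2.125) ≈ 1.139, h(2.75) ≈ 1.322, h(3.375) ≈ 1.476, h(4) ≈ 1.609, h(4.625) ≈ 1.727, h(5.25) ≈ 1.833, h(5.875) ≈ 1.928, h(6.5) ≈ 2.015.
Sum = Δs · [h(2.125) + h(2.75) + h(3.375) + ...].
Sum ≈ 8.156.

8.156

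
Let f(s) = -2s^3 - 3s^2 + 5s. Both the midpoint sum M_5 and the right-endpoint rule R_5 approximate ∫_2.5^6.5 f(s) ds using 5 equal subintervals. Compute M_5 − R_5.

M_5 = -1035.6.
R_5 = -1297.2.
M_5 − R_5 = 261.6.

261.6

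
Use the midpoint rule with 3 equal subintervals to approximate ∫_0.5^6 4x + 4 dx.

93.5

Δx = (6 − 0.5)/3 = 11/6.
Midpoints: 17/12, 3.25, 61/12.
f(17/12) = 29/3, f(3.25) = 17, f(61/12) = 73/3.
Sum = Δx · [f(17/12) + f(3.25) + f(61/12)].
Sum = 93.5.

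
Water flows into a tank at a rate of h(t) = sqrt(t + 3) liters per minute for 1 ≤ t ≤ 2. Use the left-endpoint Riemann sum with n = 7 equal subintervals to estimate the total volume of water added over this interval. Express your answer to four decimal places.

2.1033

Δt = (2 − 1)/7 = 1/7.
Left endpoints: 1, 8/7, 9/7, 10/7, 11/7, 12/7, 13/7.
h(1) ≈ 2.0000, h(8/7) ≈ 2.0354, h(9/7) ≈ 2.0702, h(10/7) ≈ 2.1044, h(11/7) ≈ 2.1381, h(12/7) ≈ 2.1712, h(13/7) ≈ 2.2039.
Sum = Δt · [h(1) + h(8/7) + h(9/7) + ...].
Sum ≈ 2.1033.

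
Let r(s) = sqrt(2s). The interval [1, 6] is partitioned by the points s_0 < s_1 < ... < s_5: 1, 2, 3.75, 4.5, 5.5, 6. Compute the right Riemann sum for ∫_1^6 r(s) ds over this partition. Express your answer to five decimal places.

14.09125

Subinterval widths: 1, 1.75, 0.75, 1, 0.5.
Right endpoints: 2, 3.75, 4.5, 5.5, 6.
r(2) ≈ 2.00000, r(3.75) ≈ 2.73861, r(4.5) ≈ 3.00000, r(5.5) ≈ 3.31662, r(6) ≈ 3.46410.
Sum = Σ Δs_i · r(s_i).
Sum ≈ 14.09125.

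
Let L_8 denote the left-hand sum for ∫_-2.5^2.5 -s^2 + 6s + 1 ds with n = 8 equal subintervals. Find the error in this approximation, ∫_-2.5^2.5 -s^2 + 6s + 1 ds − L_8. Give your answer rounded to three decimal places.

9.701

Exact integral: ∫_-2.5^2.5 f(s) ds ≈ -5.41667.
L_8 = -15.1171875.
Error ≈ -5.41667 − (-15.1171875) ≈ 9.701.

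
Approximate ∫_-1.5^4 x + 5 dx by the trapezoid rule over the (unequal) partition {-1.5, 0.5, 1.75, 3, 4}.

34.375

Subinterval widths: 2, 1.25, 1.25, 1.
f(-1.5) = 3.5, f(0.5) = 5.5, f(1.75) = 6.75, f(3) = 8, f(4) = 9.
On each subinterval the trapezoid contributes (Δx_i/2)·[f(x_{i-1}) + f(x_i)].
Sum = 34.375.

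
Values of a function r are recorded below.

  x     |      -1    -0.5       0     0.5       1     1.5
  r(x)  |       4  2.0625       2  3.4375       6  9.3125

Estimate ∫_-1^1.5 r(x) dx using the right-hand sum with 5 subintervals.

Δx = 0.5.
Sum = 0.5·[2.0625 + 2 + 3.4375 + 6 + 9.3125] = 11.40625.

11.40625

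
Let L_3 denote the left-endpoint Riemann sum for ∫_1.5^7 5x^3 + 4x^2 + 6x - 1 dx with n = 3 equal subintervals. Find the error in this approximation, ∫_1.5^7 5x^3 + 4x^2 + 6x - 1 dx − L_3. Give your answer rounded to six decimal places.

1549.542245

Exact integral: ∫_1.5^7 f(x) dx ≈ 3582.50520833.
L_3 ≈ 2032.96296296.
Error ≈ 3582.50520833 − 2032.96296296 ≈ 1549.542245.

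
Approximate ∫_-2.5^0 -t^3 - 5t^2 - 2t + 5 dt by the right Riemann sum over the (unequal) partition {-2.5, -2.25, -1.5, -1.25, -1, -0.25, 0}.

Subinterval widths: 0.25, 0.75, 0.25, 0.25, 0.75, 0.25.
Right endpoints: -2.25, -1.5, -1.25, -1, -0.25, 0.
f(-2.25) = -4.421875, f(-1.5) = 0.125, f(-1.25) = 1.640625, f(-1) = 3, f(-0.25) = 5.203125, f(0) = 5.
Sum = Σ Δt_i · f(t_i).
Sum = 5.30078125.

5.30078125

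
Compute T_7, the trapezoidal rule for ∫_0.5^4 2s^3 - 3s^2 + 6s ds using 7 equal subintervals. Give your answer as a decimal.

Δs = (4 − 0.5)/7 = 0.5.
f(0.5) = 2.5, f(1) = 5, f(1.5) = 9, f(2) = 16, f(2.5) = 27.5, f(3) = 45, f(3.5) = 70, f(4) = 104.
T_7 = (Δs/2)·[f(s_0) + 2f(s_1) + ... + 2f(s_{6}) + f(s_7)].
Sum = 112.875.

112.875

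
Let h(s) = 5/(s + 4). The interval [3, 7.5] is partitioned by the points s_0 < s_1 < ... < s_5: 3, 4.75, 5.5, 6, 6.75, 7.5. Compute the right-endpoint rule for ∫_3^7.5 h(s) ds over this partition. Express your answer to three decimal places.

Subinterval widths: 1.75, 0.75, 0.5, 0.75, 0.75.
Right endpoints: 4.75, 5.5, 6, 6.75, 7.5.
h(4.75) = 4/7, h(5.5) = 10/19, h(6) = 0.5, h(6.75) = 20/43, h(7.5) = 10/23.
Sum = Σ Δs_i · h(s_i).
Sum ≈ 2.320.

2.320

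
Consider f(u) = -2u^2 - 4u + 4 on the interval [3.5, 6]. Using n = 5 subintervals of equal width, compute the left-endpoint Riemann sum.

-138.75

Δu = (6 − 3.5)/5 = 0.5.
Left endpoints: 3.5, 4, 4.5, 5, 5.5.
f(3.5) = -34.5, f(4) = -44, f(4.5) = -54.5, f(5) = -66, f(5.5) = -78.5.
Sum = Δu · [f(3.5) + f(4) + f(4.5) + f(5) + f(5.5)].
Sum = -138.75.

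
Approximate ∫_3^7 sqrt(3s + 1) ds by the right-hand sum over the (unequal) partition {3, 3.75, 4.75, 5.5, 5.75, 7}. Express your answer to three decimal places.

16.599

Subinterval widths: 0.75, 1, 0.75, 0.25, 1.25.
Right endpoints: 3.75, 4.75, 5.5, 5.75, 7.
f(3.75) ≈ 3.500, f(4.75) ≈ 3.905, f(5.5) ≈ 4.183, f(5.75) ≈ 4.272, f(7) ≈ 4.690.
Sum = Σ Δs_i · f(s_i).
Sum ≈ 16.599.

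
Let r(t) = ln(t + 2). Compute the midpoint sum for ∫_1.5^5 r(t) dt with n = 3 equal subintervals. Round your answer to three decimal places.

Δt = (5 − 1.5)/3 = 7/6.
Midpoints: 25/12, 3.25, 53/12.
r(25/12) ≈ 1.407, r(3.25) ≈ 1.658, r(53/12) ≈ 1.859.
Sum = Δt · [r(25/12) + r(3.25) + r(53/12)].
Sum ≈ 5.745.

5.745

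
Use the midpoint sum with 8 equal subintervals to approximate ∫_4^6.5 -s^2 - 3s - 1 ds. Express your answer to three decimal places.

-112.063

Δs = (6.5 − 4)/8 = 0.3125.
Midpoints: 4.15625, 4.46875, 4.78125, 5.09375, 5.40625, 5.71875, 6.03125, 6.34375.
f(4.15625) = -31481/1024, f(4.46875) = -35201/1024, f(4.78125) = -39121/1024, f(5.09375) = -43241/1024, f(5.40625) = -47561/1024, f(5.71875) = -52081/1024, f(6.03125) = -56801/1024, f(6.34375) = -61721/1024.
Sum = Δs · [f(4.15625) + f(4.46875) + f(4.78125) + ...].
Sum ≈ -112.063.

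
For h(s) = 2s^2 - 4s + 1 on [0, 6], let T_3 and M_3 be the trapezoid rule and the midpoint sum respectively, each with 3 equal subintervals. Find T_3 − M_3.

12

T_3 = 86.
M_3 = 74.
T_3 − M_3 = 12.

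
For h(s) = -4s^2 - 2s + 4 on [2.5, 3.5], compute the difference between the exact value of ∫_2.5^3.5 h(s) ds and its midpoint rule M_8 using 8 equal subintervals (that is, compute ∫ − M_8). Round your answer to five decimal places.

Exact integral: ∫_2.5^3.5 h(s) ds ≈ -38.3333333.
M_8 = -38.328125.
Error ≈ -38.3333333 − (-38.328125) ≈ -0.00521.

-0.00521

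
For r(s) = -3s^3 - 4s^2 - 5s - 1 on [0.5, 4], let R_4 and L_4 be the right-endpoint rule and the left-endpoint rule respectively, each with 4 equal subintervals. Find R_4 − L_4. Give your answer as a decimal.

-238.109375

R_4 ≈ -449.879883.
L_4 ≈ -211.770508.
R_4 − L_4 = -238.109375.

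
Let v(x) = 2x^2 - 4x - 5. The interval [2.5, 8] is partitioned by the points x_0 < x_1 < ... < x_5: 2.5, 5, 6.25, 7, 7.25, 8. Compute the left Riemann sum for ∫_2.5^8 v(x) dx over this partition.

130.6875

Subinterval widths: 2.5, 1.25, 0.75, 0.25, 0.75.
Left endpoints: 2.5, 5, 6.25, 7, 7.25.
v(2.5) = -2.5, v(5) = 25, v(6.25) = 48.125, v(7) = 65, v(7.25) = 71.125.
Sum = Σ Δx_i · v(x_i).
Sum = 130.6875.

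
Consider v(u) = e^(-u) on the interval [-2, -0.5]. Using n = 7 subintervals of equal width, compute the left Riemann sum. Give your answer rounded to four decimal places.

Δu = (-0.5 − (-2))/7 = 3/14.
Left endpoints: -2, -25/14, -11/7, -19/14, -8/7, -13/14, -5/7.
v(-2) ≈ 7.3891, v(-25/14) ≈ 5.9638, v(-11/7) ≈ 4.8135, v(-19/14) ≈ 3.8851, v(-8/7) ≈ 3.1357, v(-13/14) ≈ 2.5309, v(-5/7) ≈ 2.0427.
Sum = Δu · [v(-2) + v(-25/14) + v(-11/7) + ...].
Sum ≈ 6.3773.

6.3773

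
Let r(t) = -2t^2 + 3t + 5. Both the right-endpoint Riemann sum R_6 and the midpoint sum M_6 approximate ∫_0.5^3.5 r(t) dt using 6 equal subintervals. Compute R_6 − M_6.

-4.125

R_6 = 0.5.
M_6 = 4.625.
R_6 − M_6 = -4.125.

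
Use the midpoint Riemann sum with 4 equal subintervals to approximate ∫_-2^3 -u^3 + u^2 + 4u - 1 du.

0.7421875

Δu = (3 − (-2))/4 = 1.25.
Midpoints: -1.375, -0.125, 1.125, 2.375.
f(-1.375) = -1029/512, f(-0.125) = -759/512, f(1.125) = 1711/512, f(2.375) = 381/512.
Sum = Δu · [f(-1.375) + f(-0.125) + f(1.125) + f(2.375)].
Sum = 0.7421875.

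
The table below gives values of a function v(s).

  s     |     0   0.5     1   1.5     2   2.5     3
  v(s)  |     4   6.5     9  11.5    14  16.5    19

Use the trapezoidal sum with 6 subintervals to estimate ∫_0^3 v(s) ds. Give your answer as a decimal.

Δs = 0.5.
T_6 = (0.5/2)·[4 + 2·6.5 + 2·9 + 2·11.5 + 2·14 + 2·16.5 + 19] = 34.5.

34.5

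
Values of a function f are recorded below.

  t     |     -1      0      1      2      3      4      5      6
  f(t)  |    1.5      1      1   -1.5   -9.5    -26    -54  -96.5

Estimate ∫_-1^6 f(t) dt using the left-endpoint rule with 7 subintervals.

Δt = 1.
Sum = 1·[1.5 + 1 + 1 + (-1.5) + (-9.5) + (-26) + (-54)] = -87.5.

-87.5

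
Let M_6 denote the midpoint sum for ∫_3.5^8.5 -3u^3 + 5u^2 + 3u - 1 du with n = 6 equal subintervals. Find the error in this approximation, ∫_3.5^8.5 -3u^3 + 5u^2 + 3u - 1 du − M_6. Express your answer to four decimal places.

-14.1782

Exact integral: ∫_3.5^8.5 f(u) du ≈ -2765.416667.
M_6 ≈ -2751.238426.
Error ≈ -2765.416667 − (-2751.238426) ≈ -14.1782.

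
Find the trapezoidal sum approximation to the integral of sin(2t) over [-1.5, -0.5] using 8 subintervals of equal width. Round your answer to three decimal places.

-0.761

Δt = (-0.5 − (-1.5))/8 = 0.125.
f(-1.5) ≈ -0.141, f(-1.375) ≈ -0.382, f(-1.25) ≈ -0.598, f(-1.125) ≈ -0.778, f(-1) ≈ -0.909, f(-0.875) ≈ -0.984, f(-0.75) ≈ -0.997, f(-0.625) ≈ -0.949, f(-0.5) ≈ -0.841.
T_8 = (Δt/2)·[f(t_0) + 2f(t_1) + ... + 2f(t_{7}) + f(t_8)].
Sum ≈ -0.761.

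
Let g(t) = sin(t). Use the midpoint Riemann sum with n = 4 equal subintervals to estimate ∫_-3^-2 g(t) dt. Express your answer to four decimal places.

-0.5753

Δt = (-2 − (-3))/4 = 0.25.
Midpoints: -2.875, -2.625, -2.375, -2.125.
g(-2.875) ≈ -0.2634, g(-2.625) ≈ -0.4939, g(-2.375) ≈ -0.6937, g(-2.125) ≈ -0.8503.
Sum = Δt · [g(-2.875) + g(-2.625) + g(-2.375) + g(-2.125)].
Sum ≈ -0.5753.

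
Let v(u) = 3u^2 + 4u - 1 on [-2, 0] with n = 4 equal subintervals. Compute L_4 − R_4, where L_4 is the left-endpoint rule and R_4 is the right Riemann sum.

L_4 = -0.75.
R_4 = -2.75.
L_4 − R_4 = 2.

2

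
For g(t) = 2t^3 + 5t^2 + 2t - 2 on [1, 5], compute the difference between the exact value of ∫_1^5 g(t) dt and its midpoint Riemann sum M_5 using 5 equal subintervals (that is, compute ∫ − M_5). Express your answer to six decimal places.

Exact integral: ∫_1^5 g(t) dt ≈ 534.66666667.
M_5 = 529.76.
Error ≈ 534.66666667 − 529.76 ≈ 4.906667.

4.906667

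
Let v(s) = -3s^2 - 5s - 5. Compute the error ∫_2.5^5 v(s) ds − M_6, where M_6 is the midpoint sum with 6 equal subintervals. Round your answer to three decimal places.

Exact integral: ∫_2.5^5 v(s) ds = -168.75.
M_6 ≈ -168.64149.
Error ≈ -168.75 − (-168.64149) ≈ -0.109.

-0.109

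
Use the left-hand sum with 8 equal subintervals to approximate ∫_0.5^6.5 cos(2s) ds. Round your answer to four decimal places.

Δs = (6.5 − 0.5)/8 = 0.75.
Left endpoints: 0.5, 1.25, 2, 2.75, 3.5, 4.25, 5, 5.75.
f(0.5) ≈ 0.5403, f(1.25) ≈ -0.8011, f(2) ≈ -0.6536, f(2.75) ≈ 0.7087, f(3.5) ≈ 0.7539, f(4.25) ≈ -0.6020, f(5) ≈ -0.8391, f(5.75) ≈ 0.4833.
Sum = Δs · [f(0.5) + f(1.25) + f(2) + ...].
Sum ≈ -0.3073.

-0.3073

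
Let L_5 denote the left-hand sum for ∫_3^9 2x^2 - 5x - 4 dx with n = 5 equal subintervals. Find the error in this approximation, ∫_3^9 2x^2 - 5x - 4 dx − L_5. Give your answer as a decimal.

Exact integral: ∫_3^9 f(x) dx = 264.
L_5 = 198.48.
Error = 264 − 198.48 = 65.52.

65.52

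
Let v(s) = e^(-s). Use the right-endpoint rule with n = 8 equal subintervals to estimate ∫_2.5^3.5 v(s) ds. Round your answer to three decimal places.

Δs = (3.5 − 2.5)/8 = 0.125.
Right endpoints: 2.625, 2.75, 2.875, 3, 3.125, 3.25, 3.375, 3.5.
v(2.625) ≈ 0.072, v(2.75) ≈ 0.064, v(2.875) ≈ 0.056, v(3) ≈ 0.050, v(3.125) ≈ 0.044, v(3.25) ≈ 0.039, v(3.375) ≈ 0.034, v(3.5) ≈ 0.030.
Sum = Δs · [v(2.625) + v(2.75) + v(2.875) + ...].
Sum ≈ 0.049.

0.049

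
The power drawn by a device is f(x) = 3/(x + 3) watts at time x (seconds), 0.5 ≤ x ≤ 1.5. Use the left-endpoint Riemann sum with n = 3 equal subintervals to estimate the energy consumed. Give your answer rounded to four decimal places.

0.7866

Δx = (1.5 − 0.5)/3 = 1/3.
Left endpoints: 0.5, 5/6, 7/6.
f(0.5) = 6/7, f(5/6) = 18/23, f(7/6) = 0.72.
Sum = Δx · [f(0.5) + f(5/6) + f(7/6)].
Sum ≈ 0.7866.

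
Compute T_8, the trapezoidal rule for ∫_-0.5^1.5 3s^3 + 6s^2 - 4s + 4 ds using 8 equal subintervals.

Δs = (1.5 − (-0.5))/8 = 0.25.
f(-0.5) = 7.125, f(-0.25) = 5.328125, f(0) = 4, f(0.25) = 3.421875, f(0.5) = 3.875, f(0.75) = 5.640625, f(1) = 9, f(1.25) = 14.234375, f(1.5) = 21.625.
T_8 = (Δs/2)·[f(s_0) + 2f(s_1) + ... + 2f(s_{7}) + f(s_8)].
Sum = 14.96875.

14.96875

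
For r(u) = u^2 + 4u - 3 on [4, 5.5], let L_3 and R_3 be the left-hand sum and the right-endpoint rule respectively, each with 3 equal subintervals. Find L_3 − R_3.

-10.125

L_3 = 53.125.
R_3 = 63.25.
L_3 − R_3 = -10.125.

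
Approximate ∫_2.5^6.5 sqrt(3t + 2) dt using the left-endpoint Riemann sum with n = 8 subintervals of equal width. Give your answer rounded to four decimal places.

Δt = (6.5 − 2.5)/8 = 0.5.
Left endpoints: 2.5, 3, 3.5, 4, 4.5, 5, 5.5, 6.
f(2.5) ≈ 3.0822, f(3) ≈ 3.3166, f(3.5) ≈ 3.5355, f(4) ≈ 3.7417, f(4.5) ≈ 3.9370, f(5) ≈ 4.1231, f(5.5) ≈ 4.3012, f(6) ≈ 4.4721.
Sum = Δt · [f(2.5) + f(3) + f(3.5) + ...].
Sum ≈ 15.2547.

15.2547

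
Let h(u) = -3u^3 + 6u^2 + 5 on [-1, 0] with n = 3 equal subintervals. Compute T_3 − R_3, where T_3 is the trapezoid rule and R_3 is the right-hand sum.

T_3 ≈ 7.9444444.
R_3 ≈ 6.4444444.
T_3 − R_3 = 1.5.

1.5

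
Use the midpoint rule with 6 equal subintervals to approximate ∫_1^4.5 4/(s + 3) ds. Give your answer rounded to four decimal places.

Δs = (4.5 − 1)/6 = 7/12.
Midpoints: 31/24, 1.875, 59/24, 73/24, 3.625, 101/24.
f(31/24) = 96/103, f(1.875) = 32/39, f(59/24) = 96/131, f(73/24) = 96/145, f(3.625) = 32/53, f(101/24) = 96/173.
Sum = Δs · [f(31/24) + f(1.875) + f(59/24) + ...].
Sum ≈ 2.5119.

2.5119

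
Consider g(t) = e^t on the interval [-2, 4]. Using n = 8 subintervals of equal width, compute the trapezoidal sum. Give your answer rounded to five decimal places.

Δt = (4 − (-2))/8 = 0.75.
g(-2) ≈ 0.13534, g(-1.25) ≈ 0.28650, g(-0.5) ≈ 0.60653, g(0.25) ≈ 1.28403, g(1) ≈ 2.71828, g(1.75) ≈ 5.75460, g(2.5) ≈ 12.18249, g(3.25) ≈ 25.79034, g(4) ≈ 54.59815.
T_8 = (Δt/2)·[g(t_0) + 2g(t_1) + ... + 2g(t_{7}) + g(t_8)].
Sum ≈ 56.99214.

56.99214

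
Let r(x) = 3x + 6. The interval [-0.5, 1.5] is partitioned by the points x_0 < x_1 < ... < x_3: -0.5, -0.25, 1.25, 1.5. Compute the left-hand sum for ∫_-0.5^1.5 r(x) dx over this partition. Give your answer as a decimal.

11.4375

Subinterval widths: 0.25, 1.5, 0.25.
Left endpoints: -0.5, -0.25, 1.25.
r(-0.5) = 4.5, r(-0.25) = 5.25, r(1.25) = 9.75.
Sum = Σ Δx_i · r(x_i).
Sum = 11.4375.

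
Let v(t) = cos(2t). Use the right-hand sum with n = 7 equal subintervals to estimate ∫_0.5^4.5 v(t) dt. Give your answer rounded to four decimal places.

Δt = (4.5 − 0.5)/7 = 4/7.
Right endpoints: 15/14, 23/14, 31/14, 39/14, 47/14, 55/14, 4.5.
v(15/14) ≈ -0.5414, v(23/14) ≈ -0.9896, v(31/14) ≈ -0.2800, v(39/14) ≈ 0.7572, v(47/14) ≈ 0.9085, v(55/14) ≈ -0.0032, v(4.5) ≈ -0.9111.
Sum = Δt · [v(15/14) + v(23/14) + v(31/14) + ...].
Sum ≈ -0.6055.

-0.6055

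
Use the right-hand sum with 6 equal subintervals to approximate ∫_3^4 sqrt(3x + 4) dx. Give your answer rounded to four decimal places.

3.8390

Δx = (4 − 3)/6 = 1/6.
Right endpoints: 19/6, 10/3, 3.5, 11/3, 23/6, 4.
f(19/6) ≈ 3.6742, f(10/3) ≈ 3.7417, f(3.5) ≈ 3.8079, f(11/3) ≈ 3.8730, f(23/6) ≈ 3.9370, f(4) ≈ 4.0000.
Sum = Δx · [f(19/6) + f(10/3) + f(3.5) + ...].
Sum ≈ 3.8390.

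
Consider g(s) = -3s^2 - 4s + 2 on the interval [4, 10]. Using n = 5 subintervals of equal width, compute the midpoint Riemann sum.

Δs = (10 − 4)/5 = 1.2.
Midpoints: 4.6, 5.8, 7, 8.2, 9.4.
g(4.6) = -79.88, g(5.8) = -122.12, g(7) = -173, g(8.2) = -232.52, g(9.4) = -300.68.
Sum = Δs · [g(4.6) + g(5.8) + g(7) + g(8.2) + g(9.4)].
Sum = -1089.84.

-1089.84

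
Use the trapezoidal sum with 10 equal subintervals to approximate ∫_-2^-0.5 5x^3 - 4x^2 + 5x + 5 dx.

-32.42484375

Δx = (-0.5 − (-2))/10 = 0.15.
f(-2) = -61, f(-1.85) = -49.598125, f(-1.7) = -39.625, f(-1.55) = -30.979375, f(-1.4) = -23.56, f(-1.25) = -17.265625, f(-1.1) = -11.995, f(-0.95) = -7.646875, f(-0.8) = -4.12, f(-0.65) = -1.313125, f(-0.5) = 0.875.
T_10 = (Δx/2)·[f(x_0) + 2f(x_1) + ... + 2f(x_{9}) + f(x_10)].
Sum = -32.42484375.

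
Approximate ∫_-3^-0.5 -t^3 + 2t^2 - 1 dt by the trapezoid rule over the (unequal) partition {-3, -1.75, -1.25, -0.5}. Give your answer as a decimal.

Subinterval widths: 1.25, 0.5, 0.75.
f(-3) = 44, f(-1.75) = 10.484375, f(-1.25) = 4.078125, f(-0.5) = -0.375.
On each subinterval the trapezoid contributes (Δt_i/2)·[f(t_{i-1}) + f(t_i)].
Sum = 39.08203125.

39.08203125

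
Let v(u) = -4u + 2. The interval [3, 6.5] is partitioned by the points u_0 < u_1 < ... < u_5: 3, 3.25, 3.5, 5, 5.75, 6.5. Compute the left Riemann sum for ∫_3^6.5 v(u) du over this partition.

-52.5

Subinterval widths: 0.25, 0.25, 1.5, 0.75, 0.75.
Left endpoints: 3, 3.25, 3.5, 5, 5.75.
v(3) = -10, v(3.25) = -11, v(3.5) = -12, v(5) = -18, v(5.75) = -21.
Sum = Σ Δu_i · v(u_i).
Sum = -52.5.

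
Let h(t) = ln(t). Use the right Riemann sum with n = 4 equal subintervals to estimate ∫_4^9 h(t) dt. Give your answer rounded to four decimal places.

9.7187

Δt = (9 − 4)/4 = 1.25.
Right endpoints: 5.25, 6.5, 7.75, 9.
h(5.25) ≈ 1.6582, h(6.5) ≈ 1.8718, h(7.75) ≈ 2.0477, h(9) ≈ 2.1972.
Sum = Δt · [h(5.25) + h(6.5) + h(7.75) + h(9)].
Sum ≈ 9.7187.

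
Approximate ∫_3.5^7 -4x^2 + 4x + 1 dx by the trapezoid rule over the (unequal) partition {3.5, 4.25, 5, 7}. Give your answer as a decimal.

Subinterval widths: 0.75, 0.75, 2.
f(3.5) = -34, f(4.25) = -54.25, f(5) = -79, f(7) = -167.
On each subinterval the trapezoid contributes (Δx_i/2)·[f(x_{i-1}) + f(x_i)].
Sum = -329.0625.

-329.0625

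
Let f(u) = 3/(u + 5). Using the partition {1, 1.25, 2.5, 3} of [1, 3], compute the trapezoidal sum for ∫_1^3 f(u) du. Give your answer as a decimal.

Subinterval widths: 0.25, 1.25, 0.5.
f(1) = 0.5, f(1.25) = 0.48, f(2.5) = 0.4, f(3) = 0.375.
On each subinterval the trapezoid contributes (Δu_i/2)·[f(u_{i-1}) + f(u_i)].
Sum = 0.86625.

0.86625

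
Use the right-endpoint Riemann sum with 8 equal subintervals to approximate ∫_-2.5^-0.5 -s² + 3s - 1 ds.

-14.6875

Δs = (-0.5 − (-2.5))/8 = 0.25.
Right endpoints: -2.25, -2, -1.75, -1.5, -1.25, -1, -0.75, -0.5.
f(-2.25) = -12.8125, f(-2) = -11, f(-1.75) = -9.3125, f(-1.5) = -7.75, f(-1.25) = -6.3125, f(-1) = -5, f(-0.75) = -3.8125, f(-0.5) = -2.75.
Sum = Δs · [f(-2.25) + f(-2) + f(-1.75) + ...].
Sum = -14.6875.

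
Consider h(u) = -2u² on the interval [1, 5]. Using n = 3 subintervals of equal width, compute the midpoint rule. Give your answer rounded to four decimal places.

Δu = (5 − 1)/3 = 4/3.
Midpoints: 5/3, 3, 13/3.
h(5/3) = -50/9, h(3) = -18, h(13/3) = -338/9.
Sum = Δu · [h(5/3) + h(3) + h(13/3)].
Sum ≈ -81.4815.

-81.4815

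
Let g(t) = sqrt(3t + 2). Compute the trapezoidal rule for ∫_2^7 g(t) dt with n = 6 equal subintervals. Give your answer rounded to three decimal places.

19.471

Δt = (7 − 2)/6 = 5/6.
g(2) ≈ 2.828, g(17/6) ≈ 3.240, g(11/3) ≈ 3.606, g(4.5) ≈ 3.937, g(16/3) ≈ 4.243, g(37/6) ≈ 4.528, g(7) ≈ 4.796.
T_6 = (Δt/2)·[g(t_0) + 2g(t_1) + ... + 2g(t_{5}) + g(t_6)].
Sum ≈ 19.471.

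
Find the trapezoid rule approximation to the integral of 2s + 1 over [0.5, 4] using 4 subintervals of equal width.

Δs = (4 − 0.5)/4 = 0.875.
f(0.5) = 2, f(1.375) = 3.75, f(2.25) = 5.5, f(3.125) = 7.25, f(4) = 9.
T_4 = (Δs/2)·[f(s_0) + 2f(s_1) + 2f(s_2) + 2f(s_3) + f(s_4)].
Sum = 19.25.

19.25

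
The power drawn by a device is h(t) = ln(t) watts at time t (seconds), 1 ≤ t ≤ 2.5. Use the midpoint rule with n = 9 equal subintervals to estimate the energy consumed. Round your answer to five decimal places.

Δt = (2.5 − 1)/9 = 1/6.
Midpoints: 13/12, 1.25, 17/12, 19/12, 1.75, 23/12, 25/12, 2.25, 29/12.
h(13/12) ≈ 0.08004, h(1.25) ≈ 0.22314, h(17/12) ≈ 0.34831, h(19/12) ≈ 0.45953, h(1.75) ≈ 0.55962, h(23/12) ≈ 0.65059, h(25/12) ≈ 0.73397, h(2.25) ≈ 0.81093, h(29/12) ≈ 0.88239.
Sum = Δt · [h(13/12) + h(1.25) + h(17/12) + ...].
Sum ≈ 0.79142.

0.79142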